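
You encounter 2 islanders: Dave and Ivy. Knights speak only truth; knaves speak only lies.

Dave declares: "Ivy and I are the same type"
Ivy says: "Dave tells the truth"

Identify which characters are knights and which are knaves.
Dave is a knight.
Ivy is a knight.

Verification:
- Dave (knight) says "Ivy and I are the same type" - this is TRUE because Dave is a knight and Ivy is a knight.
- Ivy (knight) says "Dave tells the truth" - this is TRUE because Dave is a knight.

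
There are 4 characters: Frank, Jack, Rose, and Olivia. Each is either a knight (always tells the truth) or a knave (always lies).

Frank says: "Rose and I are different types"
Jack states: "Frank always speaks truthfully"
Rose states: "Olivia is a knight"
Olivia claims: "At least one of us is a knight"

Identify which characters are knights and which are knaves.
Frank is a knave.
Jack is a knave.
Rose is a knave.
Olivia is a knave.

Verification:
- Frank (knave) says "Rose and I are different types" - this is FALSE (a lie) because Frank is a knave and Rose is a knave.
- Jack (knave) says "Frank always speaks truthfully" - this is FALSE (a lie) because Frank is a knave.
- Rose (knave) says "Olivia is a knight" - this is FALSE (a lie) because Olivia is a knave.
- Olivia (knave) says "At least one of us is a knight" - this is FALSE (a lie) because no one is a knight.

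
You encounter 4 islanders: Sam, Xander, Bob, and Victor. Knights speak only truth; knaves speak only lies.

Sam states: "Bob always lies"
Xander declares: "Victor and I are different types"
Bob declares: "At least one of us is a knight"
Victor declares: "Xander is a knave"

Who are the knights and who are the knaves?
Sam is a knave.
Xander is a knight.
Bob is a knight.
Victor is a knave.

Verification:
- Sam (knave) says "Bob always lies" - this is FALSE (a lie) because Bob is a knight.
- Xander (knight) says "Victor and I are different types" - this is TRUE because Xander is a knight and Victor is a knave.
- Bob (knight) says "At least one of us is a knight" - this is TRUE because Xander and Bob are knights.
- Victor (knave) says "Xander is a knave" - this is FALSE (a lie) because Xander is a knight.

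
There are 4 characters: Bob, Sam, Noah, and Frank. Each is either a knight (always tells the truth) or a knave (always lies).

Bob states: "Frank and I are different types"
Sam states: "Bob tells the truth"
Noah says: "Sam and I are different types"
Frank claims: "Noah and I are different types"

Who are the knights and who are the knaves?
Bob is a knave.
Sam is a knave.
Noah is a knave.
Frank is a knave.

Verification:
- Bob (knave) says "Frank and I are different types" - this is FALSE (a lie) because Bob is a knave and Frank is a knave.
- Sam (knave) says "Bob tells the truth" - this is FALSE (a lie) because Bob is a knave.
- Noah (knave) says "Sam and I are different types" - this is FALSE (a lie) because Noah is a knave and Sam is a knave.
- Frank (knave) says "Noah and I are different types" - this is FALSE (a lie) because Frank is a knave and Noah is a knave.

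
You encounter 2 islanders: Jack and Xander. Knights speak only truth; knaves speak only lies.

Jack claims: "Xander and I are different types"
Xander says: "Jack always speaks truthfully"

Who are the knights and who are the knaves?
Jack is a knave.
Xander is a knave.

Verification:
- Jack (knave) says "Xander and I are different types" - this is FALSE (a lie) because Jack is a knave and Xander is a knave.
- Xander (knave) says "Jack always speaks truthfully" - this is FALSE (a lie) because Jack is a knave.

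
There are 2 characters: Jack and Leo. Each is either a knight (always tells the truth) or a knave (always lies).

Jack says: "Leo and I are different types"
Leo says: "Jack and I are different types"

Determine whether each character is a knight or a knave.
Jack is a knave.
Leo is a knave.

Verification:
- Jack (knave) says "Leo and I are different types" - this is FALSE (a lie) because Jack is a knave and Leo is a knave.
- Leo (knave) says "Jack and I are different types" - this is FALSE (a lie) because Leo is a knave and Jack is a knave.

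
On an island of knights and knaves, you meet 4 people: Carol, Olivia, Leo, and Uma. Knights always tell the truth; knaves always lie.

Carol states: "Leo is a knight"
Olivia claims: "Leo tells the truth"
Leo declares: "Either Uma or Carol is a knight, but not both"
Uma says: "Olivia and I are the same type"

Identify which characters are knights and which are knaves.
Carol is a knight.
Olivia is a knight.
Leo is a knight.
Uma is a knave.

Verification:
- Carol (knight) says "Leo is a knight" - this is TRUE because Leo is a knight.
- Olivia (knight) says "Leo tells the truth" - this is TRUE because Leo is a knight.
- Leo (knight) says "Either Uma or Carol is a knight, but not both" - this is TRUE because Uma is a knave and Carol is a knight.
- Uma (knave) says "Olivia and I are the same type" - this is FALSE (a lie) because Uma is a knave and Olivia is a knight.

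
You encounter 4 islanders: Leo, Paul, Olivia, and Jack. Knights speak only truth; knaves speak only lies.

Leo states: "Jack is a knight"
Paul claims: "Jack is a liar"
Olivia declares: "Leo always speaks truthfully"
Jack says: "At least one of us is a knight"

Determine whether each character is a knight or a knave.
Leo is a knight.
Paul is a knave.
Olivia is a knight.
Jack is a knight.

Verification:
- Leo (knight) says "Jack is a knight" - this is TRUE because Jack is a knight.
- Paul (knave) says "Jack is a liar" - this is FALSE (a lie) because Jack is a knight.
- Olivia (knight) says "Leo always speaks truthfully" - this is TRUE because Leo is a knight.
- Jack (knight) says "At least one of us is a knight" - this is TRUE because Leo, Olivia, and Jack are knights.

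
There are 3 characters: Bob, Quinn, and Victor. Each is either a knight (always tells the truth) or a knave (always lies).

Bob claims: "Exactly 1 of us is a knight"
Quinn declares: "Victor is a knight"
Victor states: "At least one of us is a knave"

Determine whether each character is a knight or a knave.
Bob is a knave.
Quinn is a knight.
Victor is a knight.

Verification:
- Bob (knave) says "Exactly 1 of us is a knight" - this is FALSE (a lie) because there are 2 knights.
- Quinn (knight) says "Victor is a knight" - this is TRUE because Victor is a knight.
- Victor (knight) says "At least one of us is a knave" - this is TRUE because Bob is a knave.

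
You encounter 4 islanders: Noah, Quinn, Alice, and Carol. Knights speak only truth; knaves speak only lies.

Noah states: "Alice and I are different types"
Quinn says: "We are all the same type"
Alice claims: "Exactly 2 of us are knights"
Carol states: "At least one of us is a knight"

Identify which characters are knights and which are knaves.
Noah is a knave.
Quinn is a knave.
Alice is a knave.
Carol is a knight.

Verification:
- Noah (knave) says "Alice and I are different types" - this is FALSE (a lie) because Noah is a knave and Alice is a knave.
- Quinn (knave) says "We are all the same type" - this is FALSE (a lie) because Carol is a knight and Noah, Quinn, and Alice are knaves.
- Alice (knave) says "Exactly 2 of us are knights" - this is FALSE (a lie) because there are 1 knights.
- Carol (knight) says "At least one of us is a knight" - this is TRUE because Carol is a knight.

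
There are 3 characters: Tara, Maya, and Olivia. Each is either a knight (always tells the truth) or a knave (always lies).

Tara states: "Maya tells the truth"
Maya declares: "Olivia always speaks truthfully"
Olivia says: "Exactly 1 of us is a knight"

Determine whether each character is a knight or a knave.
Tara is a knave.
Maya is a knave.
Olivia is a knave.

Verification:
- Tara (knave) says "Maya tells the truth" - this is FALSE (a lie) because Maya is a knave.
- Maya (knave) says "Olivia always speaks truthfully" - this is FALSE (a lie) because Olivia is a knave.
- Olivia (knave) says "Exactly 1 of us is a knight" - this is FALSE (a lie) because there are 0 knights.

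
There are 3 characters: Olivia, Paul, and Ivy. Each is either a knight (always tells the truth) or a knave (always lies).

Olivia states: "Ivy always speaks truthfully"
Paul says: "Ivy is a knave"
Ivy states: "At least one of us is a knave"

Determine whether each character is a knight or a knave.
Olivia is a knight.
Paul is a knave.
Ivy is a knight.

Verification:
- Olivia (knight) says "Ivy always speaks truthfully" - this is TRUE because Ivy is a knight.
- Paul (knave) says "Ivy is a knave" - this is FALSE (a lie) because Ivy is a knight.
- Ivy (knight) says "At least one of us is a knave" - this is TRUE because Paul is a knave.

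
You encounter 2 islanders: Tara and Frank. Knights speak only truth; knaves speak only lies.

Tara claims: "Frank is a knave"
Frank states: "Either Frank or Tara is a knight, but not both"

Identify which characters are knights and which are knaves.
Tara is a knave.
Frank is a knight.

Verification:
- Tara (knave) says "Frank is a knave" - this is FALSE (a lie) because Frank is a knight.
- Frank (knight) says "Either Frank or Tara is a knight, but not both" - this is TRUE because Frank is a knight and Tara is a knave.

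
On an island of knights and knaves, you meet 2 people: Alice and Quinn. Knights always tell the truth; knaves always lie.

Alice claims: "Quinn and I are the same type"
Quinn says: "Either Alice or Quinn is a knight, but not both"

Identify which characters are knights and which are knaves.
Alice is a knave.
Quinn is a knight.

Verification:
- Alice (knave) says "Quinn and I are the same type" - this is FALSE (a lie) because Alice is a knave and Quinn is a knight.
- Quinn (knight) says "Either Alice or Quinn is a knight, but not both" - this is TRUE because Alice is a knave and Quinn is a knight.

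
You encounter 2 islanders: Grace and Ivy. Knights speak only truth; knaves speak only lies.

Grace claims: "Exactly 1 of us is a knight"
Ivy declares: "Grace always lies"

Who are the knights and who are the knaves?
Grace is a knight.
Ivy is a knave.

Verification:
- Grace (knight) says "Exactly 1 of us is a knight" - this is TRUE because there are 1 knights.
- Ivy (knave) says "Grace always lies" - this is FALSE (a lie) because Grace is a knight.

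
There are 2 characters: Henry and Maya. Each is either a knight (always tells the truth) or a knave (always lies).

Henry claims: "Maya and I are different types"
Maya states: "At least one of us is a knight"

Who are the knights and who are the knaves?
Henry is a knave.
Maya is a knave.

Verification:
- Henry (knave) says "Maya and I are different types" - this is FALSE (a lie) because Henry is a knave and Maya is a knave.
- Maya (knave) says "At least one of us is a knight" - this is FALSE (a lie) because no one is a knight.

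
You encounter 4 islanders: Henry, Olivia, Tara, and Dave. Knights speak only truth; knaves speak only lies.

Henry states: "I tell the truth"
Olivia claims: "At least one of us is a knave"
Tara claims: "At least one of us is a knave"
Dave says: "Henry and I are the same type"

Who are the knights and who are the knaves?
Henry is a knight.
Olivia is a knight.
Tara is a knight.
Dave is a knave.

Verification:
- Henry (knight) says "I tell the truth" - this is TRUE because Henry is a knight.
- Olivia (knight) says "At least one of us is a knave" - this is TRUE because Dave is a knave.
- Tara (knight) says "At least one of us is a knave" - this is TRUE because Dave is a knave.
- Dave (knave) says "Henry and I are the same type" - this is FALSE (a lie) because Dave is a knave and Henry is a knight.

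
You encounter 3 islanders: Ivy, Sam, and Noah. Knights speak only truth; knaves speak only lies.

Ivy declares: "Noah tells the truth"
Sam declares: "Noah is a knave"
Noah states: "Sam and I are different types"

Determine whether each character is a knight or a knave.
Ivy is a knight.
Sam is a knave.
Noah is a knight.

Verification:
- Ivy (knight) says "Noah tells the truth" - this is TRUE because Noah is a knight.
- Sam (knave) says "Noah is a knave" - this is FALSE (a lie) because Noah is a knight.
- Noah (knight) says "Sam and I are different types" - this is TRUE because Noah is a knight and Sam is a knave.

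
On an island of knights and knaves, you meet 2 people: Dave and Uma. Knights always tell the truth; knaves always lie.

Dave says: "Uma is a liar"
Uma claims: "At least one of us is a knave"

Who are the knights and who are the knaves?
Dave is a knave.
Uma is a knight.

Verification:
- Dave (knave) says "Uma is a liar" - this is FALSE (a lie) because Uma is a knight.
- Uma (knight) says "At least one of us is a knave" - this is TRUE because Dave is a knave.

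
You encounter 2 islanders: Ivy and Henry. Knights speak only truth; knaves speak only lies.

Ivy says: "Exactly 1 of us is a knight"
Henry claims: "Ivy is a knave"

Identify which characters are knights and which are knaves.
Ivy is a knight.
Henry is a knave.

Verification:
- Ivy (knight) says "Exactly 1 of us is a knight" - this is TRUE because there are 1 knights.
- Henry (knave) says "Ivy is a knave" - this is FALSE (a lie) because Ivy is a knight.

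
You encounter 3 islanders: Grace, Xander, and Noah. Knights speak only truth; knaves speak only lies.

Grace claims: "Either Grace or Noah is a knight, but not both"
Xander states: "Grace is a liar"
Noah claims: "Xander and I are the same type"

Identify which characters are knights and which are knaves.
Grace is a knave.
Xander is a knight.
Noah is a knave.

Verification:
- Grace (knave) says "Either Grace or Noah is a knight, but not both" - this is FALSE (a lie) because Grace is a knave and Noah is a knave.
- Xander (knight) says "Grace is a liar" - this is TRUE because Grace is a knave.
- Noah (knave) says "Xander and I are the same type" - this is FALSE (a lie) because Noah is a knave and Xander is a knight.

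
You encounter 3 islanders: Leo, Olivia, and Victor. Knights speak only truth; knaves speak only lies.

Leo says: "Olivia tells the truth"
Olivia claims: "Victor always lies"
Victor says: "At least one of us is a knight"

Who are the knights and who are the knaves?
Leo is a knave.
Olivia is a knave.
Victor is a knight.

Verification:
- Leo (knave) says "Olivia tells the truth" - this is FALSE (a lie) because Olivia is a knave.
- Olivia (knave) says "Victor always lies" - this is FALSE (a lie) because Victor is a knight.
- Victor (knight) says "At least one of us is a knight" - this is TRUE because Victor is a knight.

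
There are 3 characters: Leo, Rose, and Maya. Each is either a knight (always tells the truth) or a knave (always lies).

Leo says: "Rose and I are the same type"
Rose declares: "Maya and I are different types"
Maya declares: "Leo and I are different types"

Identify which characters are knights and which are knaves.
Leo is a knave.
Rose is a knight.
Maya is a knave.

Verification:
- Leo (knave) says "Rose and I are the same type" - this is FALSE (a lie) because Leo is a knave and Rose is a knight.
- Rose (knight) says "Maya and I are different types" - this is TRUE because Rose is a knight and Maya is a knave.
- Maya (knave) says "Leo and I are different types" - this is FALSE (a lie) because Maya is a knave and Leo is a knave.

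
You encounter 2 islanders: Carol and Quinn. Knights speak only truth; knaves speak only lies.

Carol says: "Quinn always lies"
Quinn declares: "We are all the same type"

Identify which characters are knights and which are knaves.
Carol is a knight.
Quinn is a knave.

Verification:
- Carol (knight) says "Quinn always lies" - this is TRUE because Quinn is a knave.
- Quinn (knave) says "We are all the same type" - this is FALSE (a lie) because Carol is a knight and Quinn is a knave.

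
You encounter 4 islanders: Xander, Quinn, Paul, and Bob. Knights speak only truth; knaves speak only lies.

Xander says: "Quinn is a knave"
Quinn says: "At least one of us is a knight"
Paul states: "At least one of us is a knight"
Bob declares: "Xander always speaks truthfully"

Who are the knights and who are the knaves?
Xander is a knave.
Quinn is a knight.
Paul is a knight.
Bob is a knave.

Verification:
- Xander (knave) says "Quinn is a knave" - this is FALSE (a lie) because Quinn is a knight.
- Quinn (knight) says "At least one of us is a knight" - this is TRUE because Quinn and Paul are knights.
- Paul (knight) says "At least one of us is a knight" - this is TRUE because Quinn and Paul are knights.
- Bob (knave) says "Xander always speaks truthfully" - this is FALSE (a lie) because Xander is a knave.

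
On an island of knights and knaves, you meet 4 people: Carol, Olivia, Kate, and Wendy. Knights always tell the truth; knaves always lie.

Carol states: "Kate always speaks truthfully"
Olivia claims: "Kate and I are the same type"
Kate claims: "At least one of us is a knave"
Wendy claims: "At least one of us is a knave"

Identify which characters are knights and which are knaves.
Carol is a knight.
Olivia is a knave.
Kate is a knight.
Wendy is a knight.

Verification:
- Carol (knight) says "Kate always speaks truthfully" - this is TRUE because Kate is a knight.
- Olivia (knave) says "Kate and I are the same type" - this is FALSE (a lie) because Olivia is a knave and Kate is a knight.
- Kate (knight) says "At least one of us is a knave" - this is TRUE because Olivia is a knave.
- Wendy (knight) says "At least one of us is a knave" - this is TRUE because Olivia is a knave.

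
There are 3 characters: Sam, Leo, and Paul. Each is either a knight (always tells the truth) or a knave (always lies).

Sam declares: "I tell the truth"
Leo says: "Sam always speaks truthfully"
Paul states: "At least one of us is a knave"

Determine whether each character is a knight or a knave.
Sam is a knave.
Leo is a knave.
Paul is a knight.

Verification:
- Sam (knave) says "I tell the truth" - this is FALSE (a lie) because Sam is a knave.
- Leo (knave) says "Sam always speaks truthfully" - this is FALSE (a lie) because Sam is a knave.
- Paul (knight) says "At least one of us is a knave" - this is TRUE because Sam and Leo are knaves.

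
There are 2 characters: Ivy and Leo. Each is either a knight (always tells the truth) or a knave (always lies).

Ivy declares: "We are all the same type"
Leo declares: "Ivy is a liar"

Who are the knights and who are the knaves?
Ivy is a knave.
Leo is a knight.

Verification:
- Ivy (knave) says "We are all the same type" - this is FALSE (a lie) because Leo is a knight and Ivy is a knave.
- Leo (knight) says "Ivy is a liar" - this is TRUE because Ivy is a knave.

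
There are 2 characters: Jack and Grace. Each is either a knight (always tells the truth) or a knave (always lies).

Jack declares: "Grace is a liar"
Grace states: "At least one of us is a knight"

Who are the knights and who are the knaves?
Jack is a knave.
Grace is a knight.

Verification:
- Jack (knave) says "Grace is a liar" - this is FALSE (a lie) because Grace is a knight.
- Grace (knight) says "At least one of us is a knight" - this is TRUE because Grace is a knight.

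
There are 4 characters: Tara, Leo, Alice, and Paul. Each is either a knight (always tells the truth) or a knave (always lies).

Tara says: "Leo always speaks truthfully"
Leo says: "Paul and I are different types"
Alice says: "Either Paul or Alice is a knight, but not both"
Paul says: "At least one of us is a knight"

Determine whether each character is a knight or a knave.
Tara is a knave.
Leo is a knave.
Alice is a knave.
Paul is a knave.

Verification:
- Tara (knave) says "Leo always speaks truthfully" - this is FALSE (a lie) because Leo is a knave.
- Leo (knave) says "Paul and I are different types" - this is FALSE (a lie) because Leo is a knave and Paul is a knave.
- Alice (knave) says "Either Paul or Alice is a knight, but not both" - this is FALSE (a lie) because Paul is a knave and Alice is a knave.
- Paul (knave) says "At least one of us is a knight" - this is FALSE (a lie) because no one is a knight.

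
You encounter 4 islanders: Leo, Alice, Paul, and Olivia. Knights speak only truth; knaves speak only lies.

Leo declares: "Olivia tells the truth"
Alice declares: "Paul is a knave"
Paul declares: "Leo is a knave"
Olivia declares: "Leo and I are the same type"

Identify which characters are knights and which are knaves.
Leo is a knight.
Alice is a knight.
Paul is a knave.
Olivia is a knight.

Verification:
- Leo (knight) says "Olivia tells the truth" - this is TRUE because Olivia is a knight.
- Alice (knight) says "Paul is a knave" - this is TRUE because Paul is a knave.
- Paul (knave) says "Leo is a knave" - this is FALSE (a lie) because Leo is a knight.
- Olivia (knight) says "Leo and I are the same type" - this is TRUE because Olivia is a knight and Leo is a knight.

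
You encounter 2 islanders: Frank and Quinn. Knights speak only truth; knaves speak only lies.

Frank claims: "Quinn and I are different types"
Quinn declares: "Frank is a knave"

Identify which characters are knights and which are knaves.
Frank is a knight.
Quinn is a knave.

Verification:
- Frank (knight) says "Quinn and I are different types" - this is TRUE because Frank is a knight and Quinn is a knave.
- Quinn (knave) says "Frank is a knave" - this is FALSE (a lie) because Frank is a knight.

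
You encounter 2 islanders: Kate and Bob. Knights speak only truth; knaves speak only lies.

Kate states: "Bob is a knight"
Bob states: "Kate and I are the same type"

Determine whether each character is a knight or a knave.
Kate is a knight.
Bob is a knight.

Verification:
- Kate (knight) says "Bob is a knight" - this is TRUE because Bob is a knight.
- Bob (knight) says "Kate and I are the same type" - this is TRUE because Bob is a knight and Kate is a knight.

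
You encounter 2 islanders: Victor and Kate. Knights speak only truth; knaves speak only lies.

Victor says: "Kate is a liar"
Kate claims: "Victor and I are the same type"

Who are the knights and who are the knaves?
Victor is a knight.
Kate is a knave.

Verification:
- Victor (knight) says "Kate is a liar" - this is TRUE because Kate is a knave.
- Kate (knave) says "Victor and I are the same type" - this is FALSE (a lie) because Kate is a knave and Victor is a knight.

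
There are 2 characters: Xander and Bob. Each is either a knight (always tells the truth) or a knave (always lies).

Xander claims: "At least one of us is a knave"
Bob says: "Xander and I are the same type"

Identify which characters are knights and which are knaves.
Xander is a knight.
Bob is a knave.

Verification:
- Xander (knight) says "At least one of us is a knave" - this is TRUE because Bob is a knave.
- Bob (knave) says "Xander and I are the same type" - this is FALSE (a lie) because Bob is a knave and Xander is a knight.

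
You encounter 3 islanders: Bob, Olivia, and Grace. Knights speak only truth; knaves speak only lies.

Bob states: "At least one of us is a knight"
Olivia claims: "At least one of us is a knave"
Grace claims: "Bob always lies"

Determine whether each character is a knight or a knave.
Bob is a knight.
Olivia is a knight.
Grace is a knave.

Verification:
- Bob (knight) says "At least one of us is a knight" - this is TRUE because Bob and Olivia are knights.
- Olivia (knight) says "At least one of us is a knave" - this is TRUE because Grace is a knave.
- Grace (knave) says "Bob always lies" - this is FALSE (a lie) because Bob is a knight.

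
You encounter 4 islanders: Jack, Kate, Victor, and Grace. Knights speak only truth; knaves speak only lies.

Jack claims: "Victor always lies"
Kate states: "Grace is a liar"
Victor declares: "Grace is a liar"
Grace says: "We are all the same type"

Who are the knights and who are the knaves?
Jack is a knave.
Kate is a knight.
Victor is a knight.
Grace is a knave.

Verification:
- Jack (knave) says "Victor always lies" - this is FALSE (a lie) because Victor is a knight.
- Kate (knight) says "Grace is a liar" - this is TRUE because Grace is a knave.
- Victor (knight) says "Grace is a liar" - this is TRUE because Grace is a knave.
- Grace (knave) says "We are all the same type" - this is FALSE (a lie) because Kate and Victor are knights and Jack and Grace are knaves.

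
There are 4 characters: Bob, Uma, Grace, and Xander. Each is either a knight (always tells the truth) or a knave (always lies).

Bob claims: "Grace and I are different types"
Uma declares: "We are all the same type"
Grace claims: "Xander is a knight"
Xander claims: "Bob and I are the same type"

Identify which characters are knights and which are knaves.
Bob is a knight.
Uma is a knave.
Grace is a knave.
Xander is a knave.

Verification:
- Bob (knight) says "Grace and I are different types" - this is TRUE because Bob is a knight and Grace is a knave.
- Uma (knave) says "We are all the same type" - this is FALSE (a lie) because Bob is a knight and Uma, Grace, and Xander are knaves.
- Grace (knave) says "Xander is a knight" - this is FALSE (a lie) because Xander is a knave.
- Xander (knave) says "Bob and I are the same type" - this is FALSE (a lie) because Xander is a knave and Bob is a knight.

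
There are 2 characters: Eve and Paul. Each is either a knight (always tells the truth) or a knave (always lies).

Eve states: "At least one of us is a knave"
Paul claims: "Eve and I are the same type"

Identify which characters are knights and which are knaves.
Eve is a knight.
Paul is a knave.

Verification:
- Eve (knight) says "At least one of us is a knave" - this is TRUE because Paul is a knave.
- Paul (knave) says "Eve and I are the same type" - this is FALSE (a lie) because Paul is a knave and Eve is a knight.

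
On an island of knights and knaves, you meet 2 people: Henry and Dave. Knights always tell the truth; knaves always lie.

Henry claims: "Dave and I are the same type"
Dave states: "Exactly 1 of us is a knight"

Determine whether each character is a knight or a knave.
Henry is a knave.
Dave is a knight.

Verification:
- Henry (knave) says "Dave and I are the same type" - this is FALSE (a lie) because Henry is a knave and Dave is a knight.
- Dave (knight) says "Exactly 1 of us is a knight" - this is TRUE because there are 1 knights.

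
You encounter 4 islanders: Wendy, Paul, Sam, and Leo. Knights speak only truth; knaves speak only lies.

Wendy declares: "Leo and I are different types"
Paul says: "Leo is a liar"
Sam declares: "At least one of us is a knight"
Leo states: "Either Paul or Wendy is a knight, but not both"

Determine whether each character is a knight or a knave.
Wendy is a knight.
Paul is a knight.
Sam is a knight.
Leo is a knave.

Verification:
- Wendy (knight) says "Leo and I are different types" - this is TRUE because Wendy is a knight and Leo is a knave.
- Paul (knight) says "Leo is a liar" - this is TRUE because Leo is a knave.
- Sam (knight) says "At least one of us is a knight" - this is TRUE because Wendy, Paul, and Sam are knights.
- Leo (knave) says "Either Paul or Wendy is a knight, but not both" - this is FALSE (a lie) because Paul is a knight and Wendy is a knight.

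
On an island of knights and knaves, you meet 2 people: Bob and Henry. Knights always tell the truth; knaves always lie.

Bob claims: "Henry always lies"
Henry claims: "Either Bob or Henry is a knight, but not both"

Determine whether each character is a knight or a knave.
Bob is a knave.
Henry is a knight.

Verification:
- Bob (knave) says "Henry always lies" - this is FALSE (a lie) because Henry is a knight.
- Henry (knight) says "Either Bob or Henry is a knight, but not both" - this is TRUE because Bob is a knave and Henry is a knight.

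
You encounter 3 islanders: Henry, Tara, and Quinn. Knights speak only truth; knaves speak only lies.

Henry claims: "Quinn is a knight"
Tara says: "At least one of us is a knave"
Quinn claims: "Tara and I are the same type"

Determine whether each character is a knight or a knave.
Henry is a knave.
Tara is a knight.
Quinn is a knave.

Verification:
- Henry (knave) says "Quinn is a knight" - this is FALSE (a lie) because Quinn is a knave.
- Tara (knight) says "At least one of us is a knave" - this is TRUE because Henry and Quinn are knaves.
- Quinn (knave) says "Tara and I are the same type" - this is FALSE (a lie) because Quinn is a knave and Tara is a knight.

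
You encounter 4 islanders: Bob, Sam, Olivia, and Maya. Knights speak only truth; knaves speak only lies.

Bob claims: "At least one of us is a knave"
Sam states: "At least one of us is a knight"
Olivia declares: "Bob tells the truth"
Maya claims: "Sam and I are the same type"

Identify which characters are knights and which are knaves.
Bob is a knight.
Sam is a knight.
Olivia is a knight.
Maya is a knave.

Verification:
- Bob (knight) says "At least one of us is a knave" - this is TRUE because Maya is a knave.
- Sam (knight) says "At least one of us is a knight" - this is TRUE because Bob, Sam, and Olivia are knights.
- Olivia (knight) says "Bob tells the truth" - this is TRUE because Bob is a knight.
- Maya (knave) says "Sam and I are the same type" - this is FALSE (a lie) because Maya is a knave and Sam is a knight.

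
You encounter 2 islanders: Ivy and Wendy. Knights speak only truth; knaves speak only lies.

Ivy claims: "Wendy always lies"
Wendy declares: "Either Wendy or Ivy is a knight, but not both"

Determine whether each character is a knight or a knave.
Ivy is a knave.
Wendy is a knight.

Verification:
- Ivy (knave) says "Wendy always lies" - this is FALSE (a lie) because Wendy is a knight.
- Wendy (knight) says "Either Wendy or Ivy is a knight, but not both" - this is TRUE because Wendy is a knight and Ivy is a knave.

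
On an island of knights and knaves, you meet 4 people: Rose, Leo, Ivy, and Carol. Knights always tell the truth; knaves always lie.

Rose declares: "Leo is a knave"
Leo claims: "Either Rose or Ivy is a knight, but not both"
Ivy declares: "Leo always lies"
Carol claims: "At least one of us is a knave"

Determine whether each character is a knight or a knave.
Rose is a knight.
Leo is a knave.
Ivy is a knight.
Carol is a knight.

Verification:
- Rose (knight) says "Leo is a knave" - this is TRUE because Leo is a knave.
- Leo (knave) says "Either Rose or Ivy is a knight, but not both" - this is FALSE (a lie) because Rose is a knight and Ivy is a knight.
- Ivy (knight) says "Leo always lies" - this is TRUE because Leo is a knave.
- Carol (knight) says "At least one of us is a knave" - this is TRUE because Leo is a knave.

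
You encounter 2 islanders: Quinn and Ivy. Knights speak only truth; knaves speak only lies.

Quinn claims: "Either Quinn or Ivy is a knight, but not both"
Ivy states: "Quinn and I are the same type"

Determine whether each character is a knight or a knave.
Quinn is a knight.
Ivy is a knave.

Verification:
- Quinn (knight) says "Either Quinn or Ivy is a knight, but not both" - this is TRUE because Quinn is a knight and Ivy is a knave.
- Ivy (knave) says "Quinn and I are the same type" - this is FALSE (a lie) because Ivy is a knave and Quinn is a knight.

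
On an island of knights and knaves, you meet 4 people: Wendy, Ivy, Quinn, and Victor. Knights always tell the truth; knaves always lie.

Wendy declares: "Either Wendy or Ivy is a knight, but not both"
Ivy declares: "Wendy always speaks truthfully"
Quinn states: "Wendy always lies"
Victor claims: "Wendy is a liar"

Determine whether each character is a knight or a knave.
Wendy is a knave.
Ivy is a knave.
Quinn is a knight.
Victor is a knight.

Verification:
- Wendy (knave) says "Either Wendy or Ivy is a knight, but not both" - this is FALSE (a lie) because Wendy is a knave and Ivy is a knave.
- Ivy (knave) says "Wendy always speaks truthfully" - this is FALSE (a lie) because Wendy is a knave.
- Quinn (knight) says "Wendy always lies" - this is TRUE because Wendy is a knave.
- Victor (knight) says "Wendy is a liar" - this is TRUE because Wendy is a knave.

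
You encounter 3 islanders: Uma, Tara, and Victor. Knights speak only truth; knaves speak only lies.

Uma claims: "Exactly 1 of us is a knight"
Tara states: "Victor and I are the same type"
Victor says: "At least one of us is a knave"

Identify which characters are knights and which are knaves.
Uma is a knave.
Tara is a knight.
Victor is a knight.

Verification:
- Uma (knave) says "Exactly 1 of us is a knight" - this is FALSE (a lie) because there are 2 knights.
- Tara (knight) says "Victor and I are the same type" - this is TRUE because Tara is a knight and Victor is a knight.
- Victor (knight) says "At least one of us is a knave" - this is TRUE because Uma is a knave.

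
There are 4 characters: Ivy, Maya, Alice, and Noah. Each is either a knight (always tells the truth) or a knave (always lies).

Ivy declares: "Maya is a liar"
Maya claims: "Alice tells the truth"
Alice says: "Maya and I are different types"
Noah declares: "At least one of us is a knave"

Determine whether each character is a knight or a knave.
Ivy is a knight.
Maya is a knave.
Alice is a knave.
Noah is a knight.

Verification:
- Ivy (knight) says "Maya is a liar" - this is TRUE because Maya is a knave.
- Maya (knave) says "Alice tells the truth" - this is FALSE (a lie) because Alice is a knave.
- Alice (knave) says "Maya and I are different types" - this is FALSE (a lie) because Alice is a knave and Maya is a knave.
- Noah (knight) says "At least one of us is a knave" - this is TRUE because Maya and Alice are knaves.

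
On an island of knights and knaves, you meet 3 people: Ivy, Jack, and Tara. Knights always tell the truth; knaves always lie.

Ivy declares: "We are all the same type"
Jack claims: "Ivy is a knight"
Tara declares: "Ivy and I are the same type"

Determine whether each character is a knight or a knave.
Ivy is a knight.
Jack is a knight.
Tara is a knight.

Verification:
- Ivy (knight) says "We are all the same type" - this is TRUE because Ivy, Jack, and Tara are knights.
- Jack (knight) says "Ivy is a knight" - this is TRUE because Ivy is a knight.
- Tara (knight) says "Ivy and I are the same type" - this is TRUE because Tara is a knight and Ivy is a knight.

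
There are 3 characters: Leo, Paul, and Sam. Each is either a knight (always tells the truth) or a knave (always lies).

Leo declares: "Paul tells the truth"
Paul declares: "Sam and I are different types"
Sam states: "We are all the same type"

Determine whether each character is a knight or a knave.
Leo is a knight.
Paul is a knight.
Sam is a knave.

Verification:
- Leo (knight) says "Paul tells the truth" - this is TRUE because Paul is a knight.
- Paul (knight) says "Sam and I are different types" - this is TRUE because Paul is a knight and Sam is a knave.
- Sam (knave) says "We are all the same type" - this is FALSE (a lie) because Leo and Paul are knights and Sam is a knave.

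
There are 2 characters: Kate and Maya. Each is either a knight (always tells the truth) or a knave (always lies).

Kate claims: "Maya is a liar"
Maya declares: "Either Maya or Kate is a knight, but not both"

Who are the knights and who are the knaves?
Kate is a knave.
Maya is a knight.

Verification:
- Kate (knave) says "Maya is a liar" - this is FALSE (a lie) because Maya is a knight.
- Maya (knight) says "Either Maya or Kate is a knight, but not both" - this is TRUE because Maya is a knight and Kate is a knave.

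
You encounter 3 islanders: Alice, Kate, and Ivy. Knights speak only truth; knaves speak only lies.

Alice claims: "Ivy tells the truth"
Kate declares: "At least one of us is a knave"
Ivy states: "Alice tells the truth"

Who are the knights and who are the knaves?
Alice is a knave.
Kate is a knight.
Ivy is a knave.

Verification:
- Alice (knave) says "Ivy tells the truth" - this is FALSE (a lie) because Ivy is a knave.
- Kate (knight) says "At least one of us is a knave" - this is TRUE because Alice and Ivy are knaves.
- Ivy (knave) says "Alice tells the truth" - this is FALSE (a lie) because Alice is a knave.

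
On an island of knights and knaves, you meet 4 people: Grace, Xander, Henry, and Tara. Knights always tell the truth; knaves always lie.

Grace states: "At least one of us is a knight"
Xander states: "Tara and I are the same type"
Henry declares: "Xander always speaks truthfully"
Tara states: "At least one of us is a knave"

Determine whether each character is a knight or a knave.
Grace is a knight.
Xander is a knave.
Henry is a knave.
Tara is a knight.

Verification:
- Grace (knight) says "At least one of us is a knight" - this is TRUE because Grace and Tara are knights.
- Xander (knave) says "Tara and I are the same type" - this is FALSE (a lie) because Xander is a knave and Tara is a knight.
- Henry (knave) says "Xander always speaks truthfully" - this is FALSE (a lie) because Xander is a knave.
- Tara (knight) says "At least one of us is a knave" - this is TRUE because Xander and Henry are knaves.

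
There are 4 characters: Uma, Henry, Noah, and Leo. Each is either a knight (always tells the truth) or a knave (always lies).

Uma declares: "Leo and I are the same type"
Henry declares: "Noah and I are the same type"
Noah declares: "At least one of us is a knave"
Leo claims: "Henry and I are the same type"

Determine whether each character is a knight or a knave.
Uma is a knave.
Henry is a knight.
Noah is a knight.
Leo is a knight.

Verification:
- Uma (knave) says "Leo and I are the same type" - this is FALSE (a lie) because Uma is a knave and Leo is a knight.
- Henry (knight) says "Noah and I are the same type" - this is TRUE because Henry is a knight and Noah is a knight.
- Noah (knight) says "At least one of us is a knave" - this is TRUE because Uma is a knave.
- Leo (knight) says "Henry and I are the same type" - this is TRUE because Leo is a knight and Henry is a knight.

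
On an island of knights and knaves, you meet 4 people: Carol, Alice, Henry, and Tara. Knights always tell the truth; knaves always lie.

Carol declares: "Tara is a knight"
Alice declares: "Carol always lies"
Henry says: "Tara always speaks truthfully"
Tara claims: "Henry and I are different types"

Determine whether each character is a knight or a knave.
Carol is a knave.
Alice is a knight.
Henry is a knave.
Tara is a knave.

Verification:
- Carol (knave) says "Tara is a knight" - this is FALSE (a lie) because Tara is a knave.
- Alice (knight) says "Carol always lies" - this is TRUE because Carol is a knave.
- Henry (knave) says "Tara always speaks truthfully" - this is FALSE (a lie) because Tara is a knave.
- Tara (knave) says "Henry and I are different types" - this is FALSE (a lie) because Tara is a knave and Henry is a knave.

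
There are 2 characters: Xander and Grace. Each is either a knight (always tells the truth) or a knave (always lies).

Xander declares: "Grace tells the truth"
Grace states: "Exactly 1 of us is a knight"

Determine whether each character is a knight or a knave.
Xander is a knave.
Grace is a knave.

Verification:
- Xander (knave) says "Grace tells the truth" - this is FALSE (a lie) because Grace is a knave.
- Grace (knave) says "Exactly 1 of us is a knight" - this is FALSE (a lie) because there are 0 knights.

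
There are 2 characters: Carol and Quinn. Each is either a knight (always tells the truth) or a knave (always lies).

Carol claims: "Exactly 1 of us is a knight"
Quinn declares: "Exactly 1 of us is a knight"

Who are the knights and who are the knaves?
Carol is a knave.
Quinn is a knave.

Verification:
- Carol (knave) says "Exactly 1 of us is a knight" - this is FALSE (a lie) because there are 0 knights.
- Quinn (knave) says "Exactly 1 of us is a knight" - this is FALSE (a lie) because there are 0 knights.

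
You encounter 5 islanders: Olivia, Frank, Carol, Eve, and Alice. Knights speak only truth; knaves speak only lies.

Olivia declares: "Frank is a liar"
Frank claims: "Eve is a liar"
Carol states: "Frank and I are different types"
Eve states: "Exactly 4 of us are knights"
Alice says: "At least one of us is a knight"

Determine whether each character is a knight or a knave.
Olivia is a knight.
Frank is a knave.
Carol is a knight.
Eve is a knight.
Alice is a knight.

Verification:
- Olivia (knight) says "Frank is a liar" - this is TRUE because Frank is a knave.
- Frank (knave) says "Eve is a liar" - this is FALSE (a lie) because Eve is a knight.
- Carol (knight) says "Frank and I are different types" - this is TRUE because Carol is a knight and Frank is a knave.
- Eve (knight) says "Exactly 4 of us are knights" - this is TRUE because there are 4 knights.
- Alice (knight) says "At least one of us is a knight" - this is TRUE because Olivia, Carol, Eve, and Alice are knights.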